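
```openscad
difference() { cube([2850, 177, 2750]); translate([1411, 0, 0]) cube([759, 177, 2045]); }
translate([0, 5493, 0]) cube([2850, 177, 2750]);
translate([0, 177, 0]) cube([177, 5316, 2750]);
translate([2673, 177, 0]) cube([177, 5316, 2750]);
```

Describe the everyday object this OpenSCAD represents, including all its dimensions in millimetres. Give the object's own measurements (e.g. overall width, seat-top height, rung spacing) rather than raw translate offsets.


A single room: four walls, each 2750 mm tall and 177 mm thick, enclosing an outside footprint 2850×5670 mm (x × y), no floor or roof. The front and back walls (−y and +y sides) run the full x-width; the side walls fit between their inner faces. A door opening 759 mm wide and 2045 mm tall is cut through the front wall from the floor up, its −x edge 1411 mm from the wall's −x end.


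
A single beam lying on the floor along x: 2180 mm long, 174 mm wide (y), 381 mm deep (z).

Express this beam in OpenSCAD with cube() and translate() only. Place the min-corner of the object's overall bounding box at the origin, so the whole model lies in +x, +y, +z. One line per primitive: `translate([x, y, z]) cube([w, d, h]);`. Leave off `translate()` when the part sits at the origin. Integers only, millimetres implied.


cube([2180, 174, 381]);


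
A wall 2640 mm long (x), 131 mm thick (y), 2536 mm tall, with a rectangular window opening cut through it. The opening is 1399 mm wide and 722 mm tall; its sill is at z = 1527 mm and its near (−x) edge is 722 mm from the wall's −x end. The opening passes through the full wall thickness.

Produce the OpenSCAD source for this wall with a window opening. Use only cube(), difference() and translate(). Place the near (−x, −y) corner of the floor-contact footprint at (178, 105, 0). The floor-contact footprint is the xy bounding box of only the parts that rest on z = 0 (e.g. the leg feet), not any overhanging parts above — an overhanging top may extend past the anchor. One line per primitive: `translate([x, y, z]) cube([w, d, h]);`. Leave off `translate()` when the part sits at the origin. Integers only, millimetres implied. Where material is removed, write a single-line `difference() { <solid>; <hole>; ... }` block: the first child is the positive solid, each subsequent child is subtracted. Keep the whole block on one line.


difference() { translate([178, 105, 0]) cube([2640, 131, 2536]); translate([900, 105, 1527]) cube([1399, 131, 722]); }


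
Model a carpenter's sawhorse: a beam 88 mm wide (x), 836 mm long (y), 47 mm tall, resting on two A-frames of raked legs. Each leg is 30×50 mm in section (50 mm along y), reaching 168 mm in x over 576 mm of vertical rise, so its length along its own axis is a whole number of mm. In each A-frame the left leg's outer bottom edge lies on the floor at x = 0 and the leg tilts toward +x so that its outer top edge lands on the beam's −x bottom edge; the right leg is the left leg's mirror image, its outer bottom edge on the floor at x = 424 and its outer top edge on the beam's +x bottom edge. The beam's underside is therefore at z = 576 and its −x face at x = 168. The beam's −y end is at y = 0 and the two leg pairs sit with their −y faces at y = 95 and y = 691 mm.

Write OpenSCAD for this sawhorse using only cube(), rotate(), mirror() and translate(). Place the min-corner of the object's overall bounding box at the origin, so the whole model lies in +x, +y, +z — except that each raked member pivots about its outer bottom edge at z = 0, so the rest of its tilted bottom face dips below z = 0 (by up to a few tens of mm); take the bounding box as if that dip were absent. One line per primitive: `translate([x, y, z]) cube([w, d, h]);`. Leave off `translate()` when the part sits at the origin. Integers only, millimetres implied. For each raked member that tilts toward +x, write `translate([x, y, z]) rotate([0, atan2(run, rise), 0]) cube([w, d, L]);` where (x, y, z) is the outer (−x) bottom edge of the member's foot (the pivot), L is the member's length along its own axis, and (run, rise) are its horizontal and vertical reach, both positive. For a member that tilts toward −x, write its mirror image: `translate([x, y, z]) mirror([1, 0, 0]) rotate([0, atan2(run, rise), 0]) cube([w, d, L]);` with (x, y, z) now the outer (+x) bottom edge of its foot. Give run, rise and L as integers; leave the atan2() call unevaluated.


translate([168, 0, 576]) cube([88, 836, 47]);
translate([0, 95, 0]) rotate([0, atan2(168, 576), 0]) cube([30, 50, 600]);
translate([424, 95, 0]) mirror([1, 0, 0]) rotate([0, atan2(168, 576), 0]) cube([30, 50, 600]);
translate([0, 691, 0]) rotate([0, atan2(168, 576), 0]) cube([30, 50, 600]);
translate([424, 691, 0]) mirror([1, 0, 0]) rotate([0, atan2(168, 576), 0]) cube([30, 50, 600]);


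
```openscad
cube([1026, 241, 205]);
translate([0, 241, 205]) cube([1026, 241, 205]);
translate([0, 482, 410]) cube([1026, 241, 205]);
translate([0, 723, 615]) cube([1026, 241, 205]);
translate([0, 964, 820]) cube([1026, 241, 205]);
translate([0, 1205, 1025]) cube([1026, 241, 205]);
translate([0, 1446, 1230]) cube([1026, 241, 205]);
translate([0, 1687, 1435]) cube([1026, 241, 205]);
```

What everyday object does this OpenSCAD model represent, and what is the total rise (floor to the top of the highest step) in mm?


A staircase. The total rise is 1640 mm.

8 identical blocks, each offset up and back from the previous — a staircase. Each step is 205 mm tall and there are 8 of them, so the total rise is 8 × 205 = 1640 mm.


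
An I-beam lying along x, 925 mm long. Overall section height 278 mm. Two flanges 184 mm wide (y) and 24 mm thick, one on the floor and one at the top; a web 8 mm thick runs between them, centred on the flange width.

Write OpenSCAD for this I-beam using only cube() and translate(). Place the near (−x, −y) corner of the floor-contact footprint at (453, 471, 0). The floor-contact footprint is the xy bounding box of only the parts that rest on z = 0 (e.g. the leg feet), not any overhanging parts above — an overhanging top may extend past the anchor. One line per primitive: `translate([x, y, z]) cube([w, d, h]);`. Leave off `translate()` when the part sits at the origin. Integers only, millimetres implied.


translate([453, 471, 0]) cube([925, 184, 24]);
translate([453, 559, 24]) cube([925, 8, 230]);
translate([453, 471, 254]) cube([925, 184, 24]);


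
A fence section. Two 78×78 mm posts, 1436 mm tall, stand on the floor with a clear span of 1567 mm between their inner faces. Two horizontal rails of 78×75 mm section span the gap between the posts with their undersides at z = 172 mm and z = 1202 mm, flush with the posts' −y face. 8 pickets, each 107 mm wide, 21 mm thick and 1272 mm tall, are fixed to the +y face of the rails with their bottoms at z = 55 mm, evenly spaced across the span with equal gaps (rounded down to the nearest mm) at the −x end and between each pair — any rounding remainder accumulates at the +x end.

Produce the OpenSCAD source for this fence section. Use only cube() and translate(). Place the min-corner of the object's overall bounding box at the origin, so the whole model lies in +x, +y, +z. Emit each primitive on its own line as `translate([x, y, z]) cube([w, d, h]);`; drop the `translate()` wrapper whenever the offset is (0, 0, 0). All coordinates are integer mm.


cube([78, 78, 1436]);
translate([1645, 0, 0]) cube([78, 78, 1436]);
translate([78, 0, 172]) cube([1567, 78, 75]);
translate([78, 0, 1202]) cube([1567, 78, 75]);
translate([157, 78, 55]) cube([107, 21, 1272]);
translate([343, 78, 55]) cube([107, 21, 1272]);
translate([529, 78, 55]) cube([107, 21, 1272]);
translate([715, 78, 55]) cube([107, 21, 1272]);
translate([901, 78, 55]) cube([107, 21, 1272]);
translate([1087, 78, 55]) cube([107, 21, 1272]);
translate([1273, 78, 55]) cube([107, 21, 1272]);
translate([1459, 78, 55]) cube([107, 21, 1272]);


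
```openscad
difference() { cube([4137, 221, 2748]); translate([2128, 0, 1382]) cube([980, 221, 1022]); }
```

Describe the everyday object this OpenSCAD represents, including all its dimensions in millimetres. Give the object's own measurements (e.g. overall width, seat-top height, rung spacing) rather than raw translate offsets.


A wall 4137 mm long (x), 221 mm thick (y), 2748 mm tall, with a rectangular window opening cut through it. The opening is 980 mm wide and 1022 mm tall; its sill is at z = 1382 mm and its near (−x) edge is 2128 mm from the wall's −x end. The opening passes through the full wall thickness.


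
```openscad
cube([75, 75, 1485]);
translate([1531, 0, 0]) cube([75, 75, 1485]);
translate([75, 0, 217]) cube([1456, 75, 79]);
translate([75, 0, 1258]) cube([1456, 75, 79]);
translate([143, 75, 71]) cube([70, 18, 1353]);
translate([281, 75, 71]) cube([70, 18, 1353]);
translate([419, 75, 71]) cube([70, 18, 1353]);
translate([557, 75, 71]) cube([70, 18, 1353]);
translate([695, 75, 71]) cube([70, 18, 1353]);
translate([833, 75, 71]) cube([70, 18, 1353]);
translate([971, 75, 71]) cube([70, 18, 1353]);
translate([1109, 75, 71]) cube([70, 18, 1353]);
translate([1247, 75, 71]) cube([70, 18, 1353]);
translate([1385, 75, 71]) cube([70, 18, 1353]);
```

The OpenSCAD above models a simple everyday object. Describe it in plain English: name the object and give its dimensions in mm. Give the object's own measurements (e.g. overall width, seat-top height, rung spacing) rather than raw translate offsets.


A fence section. Two 75×75 mm posts, 1485 mm tall, stand on the floor with a clear span of 1456 mm between their inner faces. Two horizontal rails of 75×79 mm section span the gap between the posts with their undersides at z = 217 mm and z = 1258 mm, flush with the posts' −y face. 10 pickets, each 70 mm wide, 18 mm thick and 1353 mm tall, are fixed to the +y face of the rails with their bottoms at z = 71 mm, spaced across the span with a 68 mm gap after the −x post and between neighbouring pickets, with 76 mm left before the +x post.


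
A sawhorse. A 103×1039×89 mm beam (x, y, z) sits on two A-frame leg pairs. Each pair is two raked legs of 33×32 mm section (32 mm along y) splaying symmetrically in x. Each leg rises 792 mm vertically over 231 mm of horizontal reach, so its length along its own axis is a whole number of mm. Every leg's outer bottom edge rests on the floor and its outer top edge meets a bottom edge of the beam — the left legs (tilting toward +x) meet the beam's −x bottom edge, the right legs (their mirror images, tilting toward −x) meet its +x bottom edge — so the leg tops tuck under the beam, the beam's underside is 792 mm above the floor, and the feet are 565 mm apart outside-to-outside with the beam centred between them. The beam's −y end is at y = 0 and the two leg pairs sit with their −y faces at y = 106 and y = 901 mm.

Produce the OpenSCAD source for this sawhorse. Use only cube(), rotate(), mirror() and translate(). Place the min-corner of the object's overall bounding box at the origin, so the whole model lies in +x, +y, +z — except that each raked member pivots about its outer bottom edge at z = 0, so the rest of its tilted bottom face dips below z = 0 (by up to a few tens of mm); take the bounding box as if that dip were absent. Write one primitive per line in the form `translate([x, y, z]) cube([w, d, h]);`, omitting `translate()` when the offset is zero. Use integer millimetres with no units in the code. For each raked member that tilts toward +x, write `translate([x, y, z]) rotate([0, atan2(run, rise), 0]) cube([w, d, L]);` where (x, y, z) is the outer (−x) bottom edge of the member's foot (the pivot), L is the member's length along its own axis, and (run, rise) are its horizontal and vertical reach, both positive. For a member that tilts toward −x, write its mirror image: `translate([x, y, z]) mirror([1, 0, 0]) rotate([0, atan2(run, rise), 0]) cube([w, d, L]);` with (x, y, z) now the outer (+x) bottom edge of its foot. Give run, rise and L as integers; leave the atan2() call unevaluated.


translate([231, 0, 792]) cube([103, 1039, 89]);
translate([0, 106, 0]) rotate([0, atan2(231, 792), 0]) cube([33, 32, 825]);
translate([565, 106, 0]) mirror([1, 0, 0]) rotate([0, atan2(231, 792), 0]) cube([33, 32, 825]);
translate([0, 901, 0]) rotate([0, atan2(231, 792), 0]) cube([33, 32, 825]);
translate([565, 901, 0]) mirror([1, 0, 0]) rotate([0, atan2(231, 792), 0]) cube([33, 32, 825]);


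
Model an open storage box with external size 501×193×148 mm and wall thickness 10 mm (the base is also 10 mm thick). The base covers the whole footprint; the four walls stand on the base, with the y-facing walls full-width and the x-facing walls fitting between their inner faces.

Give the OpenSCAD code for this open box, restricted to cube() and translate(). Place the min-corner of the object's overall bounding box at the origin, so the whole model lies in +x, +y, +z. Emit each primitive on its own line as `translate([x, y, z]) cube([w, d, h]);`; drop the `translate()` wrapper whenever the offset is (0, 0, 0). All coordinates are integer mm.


cube([501, 193, 10]);
translate([0, 0, 10]) cube([501, 10, 138]);
translate([0, 183, 10]) cube([501, 10, 138]);
translate([0, 10, 10]) cube([10, 173, 138]);
translate([491, 10, 10]) cube([10, 173, 138]);


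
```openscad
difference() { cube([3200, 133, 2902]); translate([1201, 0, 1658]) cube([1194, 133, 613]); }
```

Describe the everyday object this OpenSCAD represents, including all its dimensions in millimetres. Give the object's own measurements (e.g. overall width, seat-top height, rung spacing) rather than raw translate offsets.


A wall 3200 mm long (x), 133 mm thick (y), 2902 mm tall, with a rectangular window opening cut through it. The opening is 1194 mm wide and 613 mm tall; its sill is at z = 1658 mm and its near (−x) edge is 1201 mm from the wall's −x end. The opening passes through the full wall thickness.


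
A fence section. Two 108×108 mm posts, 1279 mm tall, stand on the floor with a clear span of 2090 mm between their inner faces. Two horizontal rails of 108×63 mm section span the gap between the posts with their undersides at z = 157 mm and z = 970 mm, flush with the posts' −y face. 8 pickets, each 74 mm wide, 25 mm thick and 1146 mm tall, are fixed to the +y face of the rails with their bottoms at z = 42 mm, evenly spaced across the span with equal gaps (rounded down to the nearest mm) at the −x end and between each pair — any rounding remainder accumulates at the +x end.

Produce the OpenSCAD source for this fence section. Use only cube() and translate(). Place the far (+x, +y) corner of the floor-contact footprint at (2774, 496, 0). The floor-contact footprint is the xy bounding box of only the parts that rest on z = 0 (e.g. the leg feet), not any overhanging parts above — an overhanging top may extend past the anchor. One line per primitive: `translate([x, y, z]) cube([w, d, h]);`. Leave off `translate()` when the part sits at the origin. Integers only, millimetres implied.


translate([468, 388, 0]) cube([108, 108, 1279]);
translate([2666, 388, 0]) cube([108, 108, 1279]);
translate([576, 388, 157]) cube([2090, 108, 63]);
translate([576, 388, 970]) cube([2090, 108, 63]);
translate([742, 496, 42]) cube([74, 25, 1146]);
translate([982, 496, 42]) cube([74, 25, 1146]);
translate([1222, 496, 42]) cube([74, 25, 1146]);
translate([1462, 496, 42]) cube([74, 25, 1146]);
translate([1702, 496, 42]) cube([74, 25, 1146]);
translate([1942, 496, 42]) cube([74, 25, 1146]);
translate([2182, 496, 42]) cube([74, 25, 1146]);
translate([2422, 496, 42]) cube([74, 25, 1146]);


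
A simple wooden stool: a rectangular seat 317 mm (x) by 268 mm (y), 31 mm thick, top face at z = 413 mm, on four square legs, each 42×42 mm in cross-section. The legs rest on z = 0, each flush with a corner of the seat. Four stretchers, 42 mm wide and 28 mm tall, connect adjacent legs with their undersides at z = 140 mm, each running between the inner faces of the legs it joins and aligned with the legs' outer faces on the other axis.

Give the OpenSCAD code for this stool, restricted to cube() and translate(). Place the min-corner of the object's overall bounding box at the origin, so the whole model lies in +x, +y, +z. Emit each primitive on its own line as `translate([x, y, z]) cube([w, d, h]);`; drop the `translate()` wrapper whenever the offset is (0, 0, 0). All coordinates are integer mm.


// leg_h = 413 - 31 = 382
// stretcher span = 317 - 2*42 = 233
translate([0, 0, 382]) cube([317, 268, 31]);
cube([42, 42, 382]);
translate([275, 0, 0]) cube([42, 42, 382]);
translate([0, 226, 0]) cube([42, 42, 382]);
translate([275, 226, 0]) cube([42, 42, 382]);
translate([42, 0, 140]) cube([233, 42, 28]);
translate([42, 226, 140]) cube([233, 42, 28]);
translate([0, 42, 140]) cube([42, 184, 28]);
translate([275, 42, 140]) cube([42, 184, 28]);


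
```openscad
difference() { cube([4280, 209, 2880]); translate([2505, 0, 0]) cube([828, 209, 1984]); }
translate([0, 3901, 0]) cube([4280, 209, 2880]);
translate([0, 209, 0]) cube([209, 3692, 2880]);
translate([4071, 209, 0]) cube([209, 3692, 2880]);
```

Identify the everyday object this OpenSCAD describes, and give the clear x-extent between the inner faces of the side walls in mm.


A single room. The interior width is 3862 mm.

Four walls enclosing a rectangle with a door in the front wall — a room. Outside width 4280 minus two 209 mm walls gives 3862 mm.


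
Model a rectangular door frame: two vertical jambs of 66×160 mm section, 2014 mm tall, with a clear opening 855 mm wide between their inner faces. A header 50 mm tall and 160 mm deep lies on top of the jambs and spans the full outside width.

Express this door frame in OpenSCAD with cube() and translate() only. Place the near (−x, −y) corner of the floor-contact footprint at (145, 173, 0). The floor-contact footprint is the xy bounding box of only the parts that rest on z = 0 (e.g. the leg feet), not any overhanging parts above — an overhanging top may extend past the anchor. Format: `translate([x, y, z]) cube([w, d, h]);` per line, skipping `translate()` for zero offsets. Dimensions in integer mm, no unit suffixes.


translate([145, 173, 0]) cube([66, 160, 2014]);
translate([1066, 173, 0]) cube([66, 160, 2014]);
translate([145, 173, 2014]) cube([987, 160, 50]);


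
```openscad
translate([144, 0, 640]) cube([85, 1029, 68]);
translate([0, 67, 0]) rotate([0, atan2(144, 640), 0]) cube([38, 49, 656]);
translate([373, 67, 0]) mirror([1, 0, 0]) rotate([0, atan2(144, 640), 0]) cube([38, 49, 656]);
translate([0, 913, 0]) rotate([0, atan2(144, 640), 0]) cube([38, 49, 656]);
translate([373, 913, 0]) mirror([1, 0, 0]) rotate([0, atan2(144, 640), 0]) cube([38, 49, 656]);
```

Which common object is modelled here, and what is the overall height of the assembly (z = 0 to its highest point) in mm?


A sawhorse. The overall height is 708 mm.

A beam across two mirrored pairs of raked legs — a sawhorse. The beam's underside is at z = 640 (matching the legs' vertical rise in atan2(144, 640)) and the beam is 68 mm tall, so its top is at 640 + 68 = 708 mm. The raked legs top out at the beam's underside, so that is the highest point.


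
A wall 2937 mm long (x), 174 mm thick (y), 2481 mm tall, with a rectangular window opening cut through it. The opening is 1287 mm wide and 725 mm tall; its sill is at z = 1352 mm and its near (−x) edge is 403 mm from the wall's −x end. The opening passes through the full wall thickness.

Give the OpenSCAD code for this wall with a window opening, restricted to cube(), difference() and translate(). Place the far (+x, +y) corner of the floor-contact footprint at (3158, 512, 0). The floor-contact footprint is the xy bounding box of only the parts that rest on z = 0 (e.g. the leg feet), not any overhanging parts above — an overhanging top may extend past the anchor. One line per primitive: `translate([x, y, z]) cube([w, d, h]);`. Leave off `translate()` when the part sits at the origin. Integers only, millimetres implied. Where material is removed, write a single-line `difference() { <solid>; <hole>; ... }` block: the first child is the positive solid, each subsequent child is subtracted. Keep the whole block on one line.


difference() { translate([221, 338, 0]) cube([2937, 174, 2481]); translate([624, 338, 1352]) cube([1287, 174, 725]); }


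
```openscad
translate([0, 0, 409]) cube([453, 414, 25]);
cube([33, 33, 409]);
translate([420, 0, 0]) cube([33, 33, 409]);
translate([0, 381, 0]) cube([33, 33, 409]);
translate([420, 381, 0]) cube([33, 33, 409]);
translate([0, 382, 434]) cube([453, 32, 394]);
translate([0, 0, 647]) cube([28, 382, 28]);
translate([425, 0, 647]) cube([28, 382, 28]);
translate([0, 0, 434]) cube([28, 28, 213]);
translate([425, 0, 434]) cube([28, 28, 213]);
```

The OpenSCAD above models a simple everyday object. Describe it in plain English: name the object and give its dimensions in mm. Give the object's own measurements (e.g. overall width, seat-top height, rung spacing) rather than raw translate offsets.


A chair. The seat is a 453×414×25 mm slab with its top at z = 434 mm, on four 33×33 mm corner legs (flush with the seat edges, standing on z = 0). A flat backrest 32 mm thick, 394 mm tall, spans the full seat width and rises from the seat top along its +y edge, rear face flush with the rear of the seat. Two armrests of 28×28 mm section run along each side from the seat's front edge to the front of the backrest, top faces 241 mm above the seat top and outer faces flush with the seat's x-edges; a 28×28 mm post under the front of each armrest stands on the seat at the front corner.


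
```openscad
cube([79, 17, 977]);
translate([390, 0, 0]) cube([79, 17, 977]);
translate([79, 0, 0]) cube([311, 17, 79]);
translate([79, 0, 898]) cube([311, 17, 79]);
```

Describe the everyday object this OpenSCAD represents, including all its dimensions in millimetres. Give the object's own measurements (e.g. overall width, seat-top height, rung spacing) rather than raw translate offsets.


A rectangular picture frame lying in the x–z plane (depth along y). The opening is 311 mm wide (x) by 819 mm tall (z), surrounded by a border 79 mm wide on all four sides. The frame is 17 mm deep and is made of two full-height vertical stiles with two horizontal rails fitted between them.


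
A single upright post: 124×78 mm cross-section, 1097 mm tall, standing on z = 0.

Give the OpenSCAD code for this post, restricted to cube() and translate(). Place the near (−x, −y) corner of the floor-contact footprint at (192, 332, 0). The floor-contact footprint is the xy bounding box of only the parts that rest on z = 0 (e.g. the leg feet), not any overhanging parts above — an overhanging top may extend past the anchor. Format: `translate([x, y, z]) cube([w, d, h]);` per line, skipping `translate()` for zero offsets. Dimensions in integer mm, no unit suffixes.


translate([192, 332, 0]) cube([124, 78, 1097]);


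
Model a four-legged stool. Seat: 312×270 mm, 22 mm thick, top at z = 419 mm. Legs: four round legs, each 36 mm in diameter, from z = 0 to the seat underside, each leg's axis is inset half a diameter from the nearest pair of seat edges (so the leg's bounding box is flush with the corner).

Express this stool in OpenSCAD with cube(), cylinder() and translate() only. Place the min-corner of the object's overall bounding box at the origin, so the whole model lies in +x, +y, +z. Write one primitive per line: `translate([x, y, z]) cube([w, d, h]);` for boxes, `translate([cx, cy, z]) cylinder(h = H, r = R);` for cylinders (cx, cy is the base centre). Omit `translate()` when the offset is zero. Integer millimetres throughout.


// leg_h = 419 - 22 = 397
translate([0, 0, 397]) cube([312, 270, 22]);
translate([18, 18, 0]) cylinder(h = 397, r = 18);
translate([294, 18, 0]) cylinder(h = 397, r = 18);
translate([18, 252, 0]) cylinder(h = 397, r = 18);
translate([294, 252, 0]) cylinder(h = 397, r = 18);


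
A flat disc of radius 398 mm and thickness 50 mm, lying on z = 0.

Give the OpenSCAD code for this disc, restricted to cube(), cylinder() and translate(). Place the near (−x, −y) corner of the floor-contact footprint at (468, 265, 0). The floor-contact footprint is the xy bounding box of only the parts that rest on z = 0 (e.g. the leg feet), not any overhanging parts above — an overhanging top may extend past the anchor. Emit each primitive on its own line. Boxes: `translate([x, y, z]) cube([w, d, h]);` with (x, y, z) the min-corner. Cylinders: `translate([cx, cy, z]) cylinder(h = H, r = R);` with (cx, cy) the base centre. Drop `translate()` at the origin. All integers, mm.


translate([866, 663, 0]) cylinder(h = 50, r = 398);


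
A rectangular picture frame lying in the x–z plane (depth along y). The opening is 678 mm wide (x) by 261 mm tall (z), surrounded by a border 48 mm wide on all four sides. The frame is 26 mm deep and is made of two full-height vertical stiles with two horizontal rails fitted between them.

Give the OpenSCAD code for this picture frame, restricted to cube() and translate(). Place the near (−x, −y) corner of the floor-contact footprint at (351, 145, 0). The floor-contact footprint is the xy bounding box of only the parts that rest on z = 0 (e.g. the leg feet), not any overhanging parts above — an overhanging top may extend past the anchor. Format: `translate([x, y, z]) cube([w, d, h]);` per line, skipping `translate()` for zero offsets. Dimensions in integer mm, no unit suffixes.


translate([351, 145, 0]) cube([48, 26, 357]);
translate([1077, 145, 0]) cube([48, 26, 357]);
translate([399, 145, 0]) cube([678, 26, 48]);
translate([399, 145, 309]) cube([678, 26, 48]);


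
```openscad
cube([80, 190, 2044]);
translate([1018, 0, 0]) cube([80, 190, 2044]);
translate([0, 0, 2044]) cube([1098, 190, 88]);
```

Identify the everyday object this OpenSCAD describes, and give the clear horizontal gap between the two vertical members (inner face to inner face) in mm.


A door frame. The clear opening width is 938 mm.

Two 2044 mm tall posts with a header on top — a door frame. The left jamb is 80 mm wide at x = 0; the right jamb starts at x = 1018. The clear opening is 1018 − 80 = 938 mm.


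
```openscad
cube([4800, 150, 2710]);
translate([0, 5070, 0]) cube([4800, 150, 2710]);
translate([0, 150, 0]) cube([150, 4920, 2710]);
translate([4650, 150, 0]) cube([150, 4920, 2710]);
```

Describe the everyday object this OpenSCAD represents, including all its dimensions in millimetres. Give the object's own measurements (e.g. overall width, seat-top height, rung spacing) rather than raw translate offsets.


The wall frame of a small rectangular building: four walls, each 2710 mm tall and 150 mm thick, enclosing a footprint 4800 mm (x) by 5220 mm (y) outside-to-outside, with no floor or roof. The front and back walls (the −y and +y sides) span the full width; the two side walls fit between them.


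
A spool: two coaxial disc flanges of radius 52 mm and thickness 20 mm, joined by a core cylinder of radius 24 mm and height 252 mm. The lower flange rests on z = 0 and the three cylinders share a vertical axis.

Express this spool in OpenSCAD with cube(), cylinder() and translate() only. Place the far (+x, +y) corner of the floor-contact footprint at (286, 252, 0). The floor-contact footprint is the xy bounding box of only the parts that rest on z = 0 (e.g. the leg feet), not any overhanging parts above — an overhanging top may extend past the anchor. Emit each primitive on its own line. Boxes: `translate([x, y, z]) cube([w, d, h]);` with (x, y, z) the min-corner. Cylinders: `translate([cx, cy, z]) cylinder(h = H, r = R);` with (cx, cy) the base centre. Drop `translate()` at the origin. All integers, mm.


translate([234, 200, 0]) cylinder(h = 20, r = 52);
translate([234, 200, 20]) cylinder(h = 252, r = 24);
translate([234, 200, 272]) cylinder(h = 20, r = 52);


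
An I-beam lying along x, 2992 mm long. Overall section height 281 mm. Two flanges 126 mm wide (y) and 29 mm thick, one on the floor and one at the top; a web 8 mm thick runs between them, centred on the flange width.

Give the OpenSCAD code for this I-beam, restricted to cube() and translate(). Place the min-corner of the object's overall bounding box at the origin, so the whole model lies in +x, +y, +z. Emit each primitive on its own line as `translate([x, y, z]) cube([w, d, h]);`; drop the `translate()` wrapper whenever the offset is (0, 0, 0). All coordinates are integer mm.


cube([2992, 126, 29]);
translate([0, 59, 29]) cube([2992, 8, 223]);
translate([0, 0, 252]) cube([2992, 126, 29]);


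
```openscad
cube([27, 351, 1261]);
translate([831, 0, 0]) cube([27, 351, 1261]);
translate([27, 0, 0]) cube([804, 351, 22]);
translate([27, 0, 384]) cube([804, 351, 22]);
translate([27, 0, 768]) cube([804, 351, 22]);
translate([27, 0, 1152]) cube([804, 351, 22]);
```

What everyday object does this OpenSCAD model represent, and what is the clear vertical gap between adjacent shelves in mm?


A bookshelf. The clear shelf gap is 362 mm.

Two tall side panels with 4 horizontal boards between them — a bookshelf. The first two shelf undersides are at z = 0 and z = 384; with shelf thickness 22, the clear gap is 384 − 0 − 22 = 362 mm.


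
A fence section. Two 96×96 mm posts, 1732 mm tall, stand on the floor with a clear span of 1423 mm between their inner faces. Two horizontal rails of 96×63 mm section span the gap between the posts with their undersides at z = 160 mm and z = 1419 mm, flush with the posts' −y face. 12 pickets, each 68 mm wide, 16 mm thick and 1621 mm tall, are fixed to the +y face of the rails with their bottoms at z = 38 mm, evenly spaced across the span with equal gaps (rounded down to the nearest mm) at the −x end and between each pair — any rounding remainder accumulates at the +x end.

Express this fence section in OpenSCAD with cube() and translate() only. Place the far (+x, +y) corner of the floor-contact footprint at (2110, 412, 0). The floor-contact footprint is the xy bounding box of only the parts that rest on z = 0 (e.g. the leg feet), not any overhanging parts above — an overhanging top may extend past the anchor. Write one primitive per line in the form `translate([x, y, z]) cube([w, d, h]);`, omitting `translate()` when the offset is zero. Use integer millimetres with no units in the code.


translate([495, 316, 0]) cube([96, 96, 1732]);
translate([2014, 316, 0]) cube([96, 96, 1732]);
translate([591, 316, 160]) cube([1423, 96, 63]);
translate([591, 316, 1419]) cube([1423, 96, 63]);
translate([637, 412, 38]) cube([68, 16, 1621]);
translate([751, 412, 38]) cube([68, 16, 1621]);
translate([865, 412, 38]) cube([68, 16, 1621]);
translate([979, 412, 38]) cube([68, 16, 1621]);
translate([1093, 412, 38]) cube([68, 16, 1621]);
translate([1207, 412, 38]) cube([68, 16, 1621]);
translate([1321, 412, 38]) cube([68, 16, 1621]);
translate([1435, 412, 38]) cube([68, 16, 1621]);
translate([1549, 412, 38]) cube([68, 16, 1621]);
translate([1663, 412, 38]) cube([68, 16, 1621]);
translate([1777, 412, 38]) cube([68, 16, 1621]);
translate([1891, 412, 38]) cube([68, 16, 1621]);


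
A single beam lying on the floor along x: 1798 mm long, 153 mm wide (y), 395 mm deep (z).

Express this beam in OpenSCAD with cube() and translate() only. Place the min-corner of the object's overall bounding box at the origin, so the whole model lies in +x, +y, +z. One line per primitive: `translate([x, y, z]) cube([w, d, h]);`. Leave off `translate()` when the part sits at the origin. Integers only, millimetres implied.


cube([1798, 153, 395]);


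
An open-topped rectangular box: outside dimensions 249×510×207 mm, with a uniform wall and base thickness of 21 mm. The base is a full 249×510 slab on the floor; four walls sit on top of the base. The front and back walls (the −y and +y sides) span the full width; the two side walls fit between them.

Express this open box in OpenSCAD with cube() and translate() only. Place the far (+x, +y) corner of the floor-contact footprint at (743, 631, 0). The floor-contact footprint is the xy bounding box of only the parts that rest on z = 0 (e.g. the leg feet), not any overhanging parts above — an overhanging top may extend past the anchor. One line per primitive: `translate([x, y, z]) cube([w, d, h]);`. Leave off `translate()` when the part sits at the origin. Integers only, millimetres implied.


translate([494, 121, 0]) cube([249, 510, 21]);
translate([494, 121, 21]) cube([249, 21, 186]);
translate([494, 610, 21]) cube([249, 21, 186]);
translate([494, 142, 21]) cube([21, 468, 186]);
translate([722, 142, 21]) cube([21, 468, 186]);


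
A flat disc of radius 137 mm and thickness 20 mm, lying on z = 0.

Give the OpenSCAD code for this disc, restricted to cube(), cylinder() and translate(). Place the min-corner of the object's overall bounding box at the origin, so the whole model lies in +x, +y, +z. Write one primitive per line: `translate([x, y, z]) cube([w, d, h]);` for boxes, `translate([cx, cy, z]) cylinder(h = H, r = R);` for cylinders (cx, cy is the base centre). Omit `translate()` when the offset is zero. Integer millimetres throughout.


translate([137, 137, 0]) cylinder(h = 20, r = 137);


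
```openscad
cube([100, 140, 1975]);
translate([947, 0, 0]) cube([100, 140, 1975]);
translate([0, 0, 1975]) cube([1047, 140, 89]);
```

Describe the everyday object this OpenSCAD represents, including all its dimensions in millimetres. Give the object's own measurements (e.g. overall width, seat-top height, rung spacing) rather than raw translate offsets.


A door frame. The clear opening is 847 mm wide and 1975 mm high. Two 100 mm wide jambs, 140 mm deep, stand either side of the opening from the floor to the top of the opening. A 89 mm thick head sits across the top of both jambs, spanning the full outside width of the frame.


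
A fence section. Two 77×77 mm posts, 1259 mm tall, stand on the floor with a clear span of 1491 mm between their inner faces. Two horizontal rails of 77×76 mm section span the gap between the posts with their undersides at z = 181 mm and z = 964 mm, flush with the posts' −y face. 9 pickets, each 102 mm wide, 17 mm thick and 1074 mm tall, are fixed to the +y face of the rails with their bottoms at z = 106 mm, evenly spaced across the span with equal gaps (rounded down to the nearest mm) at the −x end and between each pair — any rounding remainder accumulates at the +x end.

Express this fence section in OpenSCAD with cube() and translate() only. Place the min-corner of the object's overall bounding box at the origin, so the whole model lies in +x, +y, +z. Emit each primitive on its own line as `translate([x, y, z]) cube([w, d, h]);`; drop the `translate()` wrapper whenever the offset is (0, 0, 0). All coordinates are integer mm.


cube([77, 77, 1259]);
translate([1568, 0, 0]) cube([77, 77, 1259]);
translate([77, 0, 181]) cube([1491, 77, 76]);
translate([77, 0, 964]) cube([1491, 77, 76]);
translate([134, 77, 106]) cube([102, 17, 1074]);
translate([293, 77, 106]) cube([102, 17, 1074]);
translate([452, 77, 106]) cube([102, 17, 1074]);
translate([611, 77, 106]) cube([102, 17, 1074]);
translate([770, 77, 106]) cube([102, 17, 1074]);
translate([929, 77, 106]) cube([102, 17, 1074]);
translate([1088, 77, 106]) cube([102, 17, 1074]);
translate([1247, 77, 106]) cube([102, 17, 1074]);
translate([1406, 77, 106]) cube([102, 17, 1074]);


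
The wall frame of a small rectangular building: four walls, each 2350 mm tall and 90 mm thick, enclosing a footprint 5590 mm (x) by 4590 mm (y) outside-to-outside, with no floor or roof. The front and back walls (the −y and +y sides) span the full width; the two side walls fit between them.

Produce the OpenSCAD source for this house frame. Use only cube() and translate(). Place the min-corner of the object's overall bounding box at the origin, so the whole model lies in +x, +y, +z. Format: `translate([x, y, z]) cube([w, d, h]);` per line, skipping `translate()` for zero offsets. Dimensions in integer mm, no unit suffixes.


cube([5590, 90, 2350]);
translate([0, 4500, 0]) cube([5590, 90, 2350]);
translate([0, 90, 0]) cube([90, 4410, 2350]);
translate([5500, 90, 0]) cube([90, 4410, 2350]);


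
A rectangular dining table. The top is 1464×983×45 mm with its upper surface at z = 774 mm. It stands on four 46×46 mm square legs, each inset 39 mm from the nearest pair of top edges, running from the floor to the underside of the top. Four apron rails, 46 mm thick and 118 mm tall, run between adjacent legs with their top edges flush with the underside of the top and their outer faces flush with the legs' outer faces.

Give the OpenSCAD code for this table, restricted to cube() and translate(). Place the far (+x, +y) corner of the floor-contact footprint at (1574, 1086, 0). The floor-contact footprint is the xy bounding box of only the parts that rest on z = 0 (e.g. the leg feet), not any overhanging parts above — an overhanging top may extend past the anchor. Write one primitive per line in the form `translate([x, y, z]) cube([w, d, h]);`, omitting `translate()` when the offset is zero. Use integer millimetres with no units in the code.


// leg_h = 774 - 45 = 729
// apron z = 729 - 118 = 611
translate([149, 142, 729]) cube([1464, 983, 45]);
translate([188, 181, 0]) cube([46, 46, 729]);
translate([1528, 181, 0]) cube([46, 46, 729]);
translate([188, 1040, 0]) cube([46, 46, 729]);
translate([1528, 1040, 0]) cube([46, 46, 729]);
translate([234, 181, 611]) cube([1294, 46, 118]);
translate([234, 1040, 611]) cube([1294, 46, 118]);
translate([188, 227, 611]) cube([46, 813, 118]);
translate([1528, 227, 611]) cube([46, 813, 118]);


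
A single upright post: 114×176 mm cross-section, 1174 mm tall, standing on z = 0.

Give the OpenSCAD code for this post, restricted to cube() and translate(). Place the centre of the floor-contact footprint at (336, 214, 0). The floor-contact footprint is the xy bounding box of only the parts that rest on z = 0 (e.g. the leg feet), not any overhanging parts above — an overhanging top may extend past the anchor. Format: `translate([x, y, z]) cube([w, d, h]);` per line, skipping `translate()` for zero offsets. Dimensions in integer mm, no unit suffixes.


translate([279, 126, 0]) cube([114, 176, 1174]);


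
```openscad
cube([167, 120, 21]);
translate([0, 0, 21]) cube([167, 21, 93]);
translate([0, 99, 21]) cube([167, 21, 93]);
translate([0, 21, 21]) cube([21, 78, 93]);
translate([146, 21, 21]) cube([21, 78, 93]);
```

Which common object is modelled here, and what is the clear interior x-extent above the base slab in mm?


An open box. The internal width is 125 mm.

A 167×120 base slab with four walls standing on it — an open box. The base is 167 mm wide and the walls are 21 mm thick, so the internal width is 167 − 2 × 21 = 125 mm.


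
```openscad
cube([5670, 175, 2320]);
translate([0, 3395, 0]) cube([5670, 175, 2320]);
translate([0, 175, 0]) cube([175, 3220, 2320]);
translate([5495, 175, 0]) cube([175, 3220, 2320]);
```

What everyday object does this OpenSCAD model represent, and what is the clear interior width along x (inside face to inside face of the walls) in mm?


A house (or room) frame. The interior width is 5320 mm.

Four 2320 mm walls enclosing a rectangle with no floor or roof — a room or house frame. Outside width is 5670 mm and wall thickness is 175 mm, so the interior width is 5670 − 2 × 175 = 5320 mm.


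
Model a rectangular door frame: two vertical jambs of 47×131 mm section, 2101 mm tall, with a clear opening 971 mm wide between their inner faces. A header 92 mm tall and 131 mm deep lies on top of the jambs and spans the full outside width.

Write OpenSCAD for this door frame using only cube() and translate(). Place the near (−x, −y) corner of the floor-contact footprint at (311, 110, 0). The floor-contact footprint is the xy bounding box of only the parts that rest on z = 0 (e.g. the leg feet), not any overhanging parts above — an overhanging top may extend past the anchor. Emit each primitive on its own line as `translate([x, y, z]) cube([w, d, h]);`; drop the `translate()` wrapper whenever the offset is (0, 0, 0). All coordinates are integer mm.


translate([311, 110, 0]) cube([47, 131, 2101]);
translate([1329, 110, 0]) cube([47, 131, 2101]);
translate([311, 110, 2101]) cube([1065, 131, 92]);
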